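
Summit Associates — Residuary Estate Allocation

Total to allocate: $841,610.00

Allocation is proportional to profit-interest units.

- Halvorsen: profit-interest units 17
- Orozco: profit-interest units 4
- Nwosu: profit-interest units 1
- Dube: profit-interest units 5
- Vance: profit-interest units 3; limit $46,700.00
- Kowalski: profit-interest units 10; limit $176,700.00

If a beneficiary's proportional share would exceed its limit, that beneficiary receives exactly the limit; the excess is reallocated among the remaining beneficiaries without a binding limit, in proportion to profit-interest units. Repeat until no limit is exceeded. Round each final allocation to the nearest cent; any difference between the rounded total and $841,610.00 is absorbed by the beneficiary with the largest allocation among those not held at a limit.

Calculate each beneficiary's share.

Combined profit-interest units = 40.
Proportional shares (ignoring caps): Halvorsen 357,684.2500; Orozco 84,161.0000; Nwosu 21,040.2500; Dube 105,201.2500; Vance 63,120.7500; Kowalski 210,402.5000.
Held at cap: Vance ($46,700.00), Kowalski ($176,700.00); remaining pool $618,210.00 reallocated over remaining profit-interest units 27.
Remaining shares: Halvorsen 389,243.3333 → $389,243.33; Orozco 91,586.6667 → $91,586.67; Nwosu 22,896.6667 → $22,896.67; Dube 114,483.3333 → $114,483.33.

Halvorsen: $389,243.33 · Orozco: $91,586.67 · Nwosu: $22,896.67 · Dube: $114,483.33 · Vance: $46,700.00 · Kowalski: $176,700.00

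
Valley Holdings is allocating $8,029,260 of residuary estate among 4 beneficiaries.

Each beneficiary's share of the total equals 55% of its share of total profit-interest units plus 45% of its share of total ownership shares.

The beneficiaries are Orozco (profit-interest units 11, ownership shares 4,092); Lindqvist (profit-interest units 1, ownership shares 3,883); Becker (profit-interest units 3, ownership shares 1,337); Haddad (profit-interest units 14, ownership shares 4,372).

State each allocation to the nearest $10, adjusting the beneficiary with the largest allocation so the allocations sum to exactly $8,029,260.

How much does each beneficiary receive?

Profit-interest units total 29; ownership shares total 13,684.
Combined weights (55% profit-interest units + 45% ownership shares): Orozco 0.3432; Lindqvist 0.1467; Becker 0.1009; Haddad 0.4093.
Proportional shares: Orozco 2,755,534.49; Lindqvist 1,177,558.77; Becker 809,862.95; Haddad 3,286,303.79.
Rounded to nearest $10: Orozco $2,755,530; Lindqvist $1,177,560; Becker $809,860; Haddad $3,286,300. Sum = $8,029,250.
Difference $8,029,260 − $8,029,250 = +$10 applied to largest allocation (Haddad): Haddad becomes $3,286,310.

Orozco: $2,755,530 · Lindqvist: $1,177,560 · Becker: $809,860 · Haddad: $3,286,310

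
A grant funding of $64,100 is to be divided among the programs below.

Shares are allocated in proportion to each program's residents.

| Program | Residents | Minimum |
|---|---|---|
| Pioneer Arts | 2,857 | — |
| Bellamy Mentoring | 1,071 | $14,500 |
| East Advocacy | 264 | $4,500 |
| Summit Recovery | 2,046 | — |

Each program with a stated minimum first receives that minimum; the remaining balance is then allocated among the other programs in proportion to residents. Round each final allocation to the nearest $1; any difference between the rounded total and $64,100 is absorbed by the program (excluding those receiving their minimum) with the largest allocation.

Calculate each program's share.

Pioneer Arts: $26,280 · Bellamy Mentoring: $14,500 · East Advocacy: $4,500 · Summit Recovery: $18,820

Minimums first: Bellamy Mentoring $14,500; East Advocacy $4,500. Balance $45,100.
Balance split over remaining residents 4,903: Pioneer Arts 26,279.97 → $26,280; Summit Recovery 18,820.03 → $18,820.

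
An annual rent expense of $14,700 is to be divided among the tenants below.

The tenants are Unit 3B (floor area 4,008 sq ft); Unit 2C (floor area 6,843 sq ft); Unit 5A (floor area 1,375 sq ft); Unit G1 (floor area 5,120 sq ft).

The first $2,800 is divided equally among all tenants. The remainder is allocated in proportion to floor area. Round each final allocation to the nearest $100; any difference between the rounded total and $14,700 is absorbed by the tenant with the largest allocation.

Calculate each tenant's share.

Unit 3B: $3,400 · Unit 2C: $5,500 · Unit 5A: $1,600 · Unit G1: $4,200

Equal tier: $2,800 ÷ 4 = $700 apiece.
Remainder $11,900 by floor area (total 17,346): Unit 3B 2,749.64 → $2,700; Unit 2C 4,694.55 → $4,700; Unit 5A 943.30 → $900; Unit G1 3,512.51 → $3,500.
Rounding difference +$100 on remainder applied to Unit 2C.
Totals: Unit 3B $700 + $2,700 = $3,400; Unit 2C $700 + $4,800 = $5,500; Unit 5A $700 + $900 = $1,600; Unit G1 $700 + $3,500 = $4,200.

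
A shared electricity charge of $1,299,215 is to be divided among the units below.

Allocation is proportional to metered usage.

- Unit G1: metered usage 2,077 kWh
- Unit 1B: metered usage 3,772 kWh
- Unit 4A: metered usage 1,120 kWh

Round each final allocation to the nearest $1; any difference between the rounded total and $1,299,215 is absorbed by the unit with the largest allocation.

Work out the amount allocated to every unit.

Combined metered usage = 6,969.
Pro-rata amounts: Unit G1 2,077/6,969 × $1,299,215 = 387,210.44; Unit 1B 3,772/6,969 × $1,299,215 = 703,205.48; Unit 4A 1,120/6,969 × $1,299,215 = 208,799.08.
After rounding ($1): Unit G1 $387,210; Unit 1B $703,205; Unit 4A $208,799. Sum = $1,299,214.
Difference $1,299,215 − $1,299,214 = +$1 applied to largest allocation (Unit 1B): Unit 1B becomes $703,206.

Unit G1: $387,210 · Unit 1B: $703,206 · Unit 4A: $208,799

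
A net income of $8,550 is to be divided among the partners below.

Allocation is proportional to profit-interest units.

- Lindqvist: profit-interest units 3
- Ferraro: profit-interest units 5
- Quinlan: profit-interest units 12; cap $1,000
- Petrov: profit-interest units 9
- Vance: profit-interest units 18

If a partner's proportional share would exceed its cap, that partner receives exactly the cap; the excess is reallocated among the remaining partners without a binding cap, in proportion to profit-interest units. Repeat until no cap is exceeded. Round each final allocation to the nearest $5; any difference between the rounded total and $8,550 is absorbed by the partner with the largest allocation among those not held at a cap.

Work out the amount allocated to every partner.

Profit-interest units total: 47.
Unconstrained shares: Lindqvist 545.74; Ferraro 909.57; Quinlan 2,182.98; Petrov 1,637.23; Vance 3,274.47.
Held at cap: Quinlan ($1,000); residual $7,550 reallocated over remaining profit-interest units 35.
Redistributed shares: Lindqvist 647.14 → $645; Ferraro 1,078.57 → $1,080; Petrov 1,941.43 → $1,940; Vance 3,882.86 → $3,885.

Lindqvist: $645; Ferraro: $1,080; Quinlan: $1,000; Petrov: $1,940; Vance: $3,885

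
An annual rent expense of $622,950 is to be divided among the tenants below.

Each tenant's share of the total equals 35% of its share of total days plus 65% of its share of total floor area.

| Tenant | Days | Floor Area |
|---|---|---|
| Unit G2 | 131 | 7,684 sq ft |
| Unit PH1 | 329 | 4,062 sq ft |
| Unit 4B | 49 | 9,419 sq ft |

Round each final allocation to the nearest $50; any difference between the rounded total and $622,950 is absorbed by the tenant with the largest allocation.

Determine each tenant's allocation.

Days total 509; floor area total 21,165.
Combined weights (35% days + 65% floor area): Unit G2 0.3261; Unit PH1 0.3510; Unit 4B 0.3230.
Unrounded shares: Unit G2 203,120.65; Unit PH1 218,640.69; Unit 4B 201,188.66.
After rounding ($50): Unit G2 $203,100; Unit PH1 $218,650; Unit 4B $201,200. Sum = $622,950.
Sum already equals the total — no adjustment.

Unit G2: $203,100; Unit PH1: $218,650; Unit 4B: $201,200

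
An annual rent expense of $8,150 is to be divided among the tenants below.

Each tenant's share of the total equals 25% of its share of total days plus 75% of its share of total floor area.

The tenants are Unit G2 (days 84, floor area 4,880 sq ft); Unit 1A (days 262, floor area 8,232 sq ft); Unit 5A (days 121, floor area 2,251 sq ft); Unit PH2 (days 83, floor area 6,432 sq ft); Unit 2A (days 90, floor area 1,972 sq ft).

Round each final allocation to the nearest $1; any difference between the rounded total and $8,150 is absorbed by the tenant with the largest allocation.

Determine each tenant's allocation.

Unit G2: $1,522 · Unit 1A: $2,952 · Unit 5A: $964 · Unit PH2: $1,918 · Unit 2A: $794

Days total 640; floor area total 23,767.
Blended shares (25% days + 75% floor area): Unit G2 0.1868; Unit 1A 0.3621; Unit 5A 0.1183; Unit PH2 0.2354; Unit 2A 0.0974.
Unrounded shares: Unit G2 1,522.48; Unit 1A 2,951.24; Unit 5A 964.14; Unit PH2 1,918.45; Unit 2A 793.69.
At nearest $1: Unit G2 $1,522; Unit 1A $2,951; Unit 5A $964; Unit PH2 $1,918; Unit 2A $794. Sum = $8,149.
Difference $8,150 − $8,149 = +$1 applied to largest allocation (Unit 1A): Unit 1A becomes $2,952.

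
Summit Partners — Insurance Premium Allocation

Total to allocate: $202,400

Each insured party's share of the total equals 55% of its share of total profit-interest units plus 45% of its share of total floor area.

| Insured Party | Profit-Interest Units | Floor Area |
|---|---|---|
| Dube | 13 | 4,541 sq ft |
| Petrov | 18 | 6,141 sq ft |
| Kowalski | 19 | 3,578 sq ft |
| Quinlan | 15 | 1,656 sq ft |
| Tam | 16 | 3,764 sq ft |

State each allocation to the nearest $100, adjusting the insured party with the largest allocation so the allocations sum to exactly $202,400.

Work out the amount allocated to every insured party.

Dube: $38,900 | Petrov: $53,100 | Kowalski: $42,700 | Quinlan: $28,300 | Tam: $39,400

Totals — profit-interest units 81, floor area 19,680.
Composite weights (55% profit-interest units + 45% floor area): Dube 0.1921; Petrov 0.2626; Kowalski 0.2108; Quinlan 0.1397; Tam 0.1947.
Raw shares: Dube 38,882.14; Petrov 53,158.63; Kowalski 42,671.26; Quinlan 28,278.86; Tam 39,409.11.
Rounded to nearest $100: Dube $38,900; Petrov $53,200; Kowalski $42,700; Quinlan $28,300; Tam $39,400. Sum = $202,500.
Difference $202,400 − $202,500 = −$100 applied to largest allocation (Petrov): Petrov becomes $53,100.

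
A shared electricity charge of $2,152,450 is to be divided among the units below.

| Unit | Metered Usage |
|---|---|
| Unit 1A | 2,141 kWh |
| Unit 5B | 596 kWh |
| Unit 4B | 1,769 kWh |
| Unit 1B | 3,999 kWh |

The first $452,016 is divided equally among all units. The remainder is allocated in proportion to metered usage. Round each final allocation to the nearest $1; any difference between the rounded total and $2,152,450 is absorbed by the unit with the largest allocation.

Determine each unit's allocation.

Equal tier: $452,016 ÷ 4 = $113,004 apiece.
Remainder $1,700,434 by metered usage (total 8,505): Unit 1A 428,057.52 → $428,058; Unit 5B 119,160.34 → $119,160; Unit 4B 353,682.27 → $353,682; Unit 1B 799,533.87 → $799,534.
Totals: Unit 1A $113,004 + $428,058 = $541,062; Unit 5B $113,004 + $119,160 = $232,164; Unit 4B $113,004 + $353,682 = $466,686; Unit 1B $113,004 + $799,534 = $912,538.

Unit 1A: $541,062 | Unit 5B: $232,164 | Unit 4B: $466,686 | Unit 1B: $912,538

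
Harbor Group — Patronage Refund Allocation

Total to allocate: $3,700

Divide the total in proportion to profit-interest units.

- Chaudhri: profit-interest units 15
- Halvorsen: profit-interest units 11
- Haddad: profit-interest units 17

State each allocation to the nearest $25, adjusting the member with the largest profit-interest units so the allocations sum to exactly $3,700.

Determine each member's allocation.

Chaudhri: $1,300 · Halvorsen: $950 · Haddad: $1,450

Total profit-interest units = 43.
Raw shares: Chaudhri 15/43 × $3,700 = 1,290.70; Halvorsen 11/43 × $3,700 = 946.51; Haddad 17/43 × $3,700 = 1,462.79.
After rounding ($25): Chaudhri $1,300; Halvorsen $950; Haddad $1,475. Sum = $3,725.
Difference $3,700 − $3,725 = −$25 applied to largest profit-interest units (Haddad): Haddad becomes $1,450.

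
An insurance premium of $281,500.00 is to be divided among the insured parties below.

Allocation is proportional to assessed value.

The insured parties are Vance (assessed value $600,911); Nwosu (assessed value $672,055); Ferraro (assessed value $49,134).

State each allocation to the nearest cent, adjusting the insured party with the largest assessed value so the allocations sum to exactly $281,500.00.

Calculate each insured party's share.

Vance: $127,945.27; Nwosu: $143,093.18; Ferraro: $10,461.55

Assessed value total: 600,911 + 672,055 + 49,134 = 1,322,100.
Proportional shares: Vance 127,945.2738; Nwosu 143,093.1718; Ferraro 10,461.5543.
Rounded to nearest cent: Vance $127,945.27; Nwosu $143,093.17; Ferraro $10,461.55. Sum = $281,499.99.
Difference $281,500.00 − $281,499.99 = +$0.01 applied to largest assessed value (Nwosu): Nwosu becomes $143,093.18.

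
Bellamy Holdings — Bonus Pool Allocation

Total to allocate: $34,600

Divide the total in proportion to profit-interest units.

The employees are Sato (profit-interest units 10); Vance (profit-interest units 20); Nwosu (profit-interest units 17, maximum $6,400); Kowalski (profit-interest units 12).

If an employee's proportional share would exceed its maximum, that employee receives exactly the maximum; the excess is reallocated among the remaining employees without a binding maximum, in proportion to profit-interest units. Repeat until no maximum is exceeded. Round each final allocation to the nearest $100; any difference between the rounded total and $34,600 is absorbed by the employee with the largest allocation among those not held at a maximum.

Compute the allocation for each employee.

Sato: $6,700; Vance: $13,400; Nwosu: $6,400; Kowalski: $8,100

Profit-interest units total: 59.
Proportional shares (ignoring caps): Sato 5,864.41; Vance 11,728.81; Nwosu 9,969.49; Kowalski 7,037.29.
Capped: Nwosu ($6,400); remaining pool $28,200 reallocated over remaining profit-interest units 42.
Remaining shares: Sato 6,714.29 → $6,700; Vance 13,428.57 → $13,400; Kowalski 8,057.14 → $8,100.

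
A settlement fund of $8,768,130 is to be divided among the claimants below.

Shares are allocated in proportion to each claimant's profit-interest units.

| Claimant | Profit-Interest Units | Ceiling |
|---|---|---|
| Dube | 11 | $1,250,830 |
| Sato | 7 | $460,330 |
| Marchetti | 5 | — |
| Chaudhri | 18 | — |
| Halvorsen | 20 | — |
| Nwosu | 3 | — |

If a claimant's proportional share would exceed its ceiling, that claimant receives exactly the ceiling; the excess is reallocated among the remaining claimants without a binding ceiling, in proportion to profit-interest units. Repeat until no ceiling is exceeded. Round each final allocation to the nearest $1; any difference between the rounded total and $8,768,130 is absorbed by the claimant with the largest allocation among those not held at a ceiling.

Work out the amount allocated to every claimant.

Dube: $1,250,830 | Sato: $460,330 | Marchetti: $767,062 | Chaudhri: $2,761,423 | Halvorsen: $3,068,248 | Nwosu: $460,237

Profit-interest units total: 64.
Unconstrained shares: Dube 1,507,022.34; Sato 959,014.22; Marchetti 685,010.16; Chaudhri 2,466,036.56; Halvorsen 2,740,040.62; Nwosu 411,006.09.
Capped: Dube ($1,250,830), Sato ($460,330); residual $7,056,970 reallocated over remaining profit-interest units 46.
Remaining shares: Marchetti 767,061.96 → $767,062; Chaudhri 2,761,423.04 → $2,761,423; Halvorsen 3,068,247.83 → $3,068,248; Nwosu 460,237.17 → $460,237.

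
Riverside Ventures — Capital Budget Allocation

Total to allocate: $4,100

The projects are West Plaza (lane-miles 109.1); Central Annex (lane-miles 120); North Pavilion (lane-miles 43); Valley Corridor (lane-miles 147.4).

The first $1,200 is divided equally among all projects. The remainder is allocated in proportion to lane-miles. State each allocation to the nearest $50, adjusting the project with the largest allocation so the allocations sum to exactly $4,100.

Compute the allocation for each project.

West Plaza: $1,050 · Central Annex: $1,150 · North Pavilion: $600 · Valley Corridor: $1,300

First tranche $1,200 split equally: $300 each.
Remainder $2,900 by lane-miles (total 419.5): West Plaza 754.21 → $750; Central Annex 829.56 → $850; North Pavilion 297.26 → $300; Valley Corridor 1,018.97 → $1,000.
Totals: West Plaza $300 + $750 = $1,050; Central Annex $300 + $850 = $1,150; North Pavilion $300 + $300 = $600; Valley Corridor $300 + $1,000 = $1,300.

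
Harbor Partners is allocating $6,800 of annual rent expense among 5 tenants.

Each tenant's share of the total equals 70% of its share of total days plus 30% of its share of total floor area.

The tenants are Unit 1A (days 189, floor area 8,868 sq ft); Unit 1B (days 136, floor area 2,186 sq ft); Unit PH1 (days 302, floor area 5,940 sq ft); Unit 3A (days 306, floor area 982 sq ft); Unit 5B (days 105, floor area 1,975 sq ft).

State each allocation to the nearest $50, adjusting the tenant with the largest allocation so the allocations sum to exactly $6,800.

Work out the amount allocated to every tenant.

Unit 1A: $1,750 · Unit 1B: $850 · Unit PH1: $2,000 · Unit 3A: $1,500 · Unit 5B: $700

Totals — days 1,038, floor area 19,951.
Combined weights (70% days + 30% floor area): Unit 1A 0.2608; Unit 1B 0.1246; Unit PH1 0.2930; Unit 3A 0.2211; Unit 5B 0.1005.
Proportional shares: Unit 1A 1,773.46; Unit 1B 847.18; Unit PH1 1,992.26; Unit 3A 1,503.65; Unit 5B 683.45.
At nearest $50: Unit 1A $1,750; Unit 1B $850; Unit PH1 $2,000; Unit 3A $1,500; Unit 5B $700. Sum = $6,800.
No rounding difference to absorb.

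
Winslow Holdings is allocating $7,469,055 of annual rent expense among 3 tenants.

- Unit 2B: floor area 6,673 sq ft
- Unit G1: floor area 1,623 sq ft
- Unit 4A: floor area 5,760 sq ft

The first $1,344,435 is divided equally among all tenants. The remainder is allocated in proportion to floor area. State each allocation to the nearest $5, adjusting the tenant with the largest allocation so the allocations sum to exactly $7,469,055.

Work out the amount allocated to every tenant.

$1,344,435 shared equally gives $448,145 per tenant.
Remainder $6,124,620 by floor area (total 14,056): Unit 2B 2,907,625.87 → $2,907,625; Unit G1 707,189.69 → $707,190; Unit 4A 2,509,804.44 → $2,509,805.
Totals: Unit 2B $448,145 + $2,907,625 = $3,355,770; Unit G1 $448,145 + $707,190 = $1,155,335; Unit 4A $448,145 + $2,509,805 = $2,957,950.

Unit 2B: $3,355,770 | Unit G1: $1,155,335 | Unit 4A: $2,957,950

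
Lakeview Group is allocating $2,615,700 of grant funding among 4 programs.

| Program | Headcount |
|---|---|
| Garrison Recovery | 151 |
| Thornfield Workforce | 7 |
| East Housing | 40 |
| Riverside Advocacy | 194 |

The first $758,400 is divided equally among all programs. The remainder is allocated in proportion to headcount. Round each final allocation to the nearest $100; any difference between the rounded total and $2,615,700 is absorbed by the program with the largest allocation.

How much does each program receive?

Garrison Recovery: $905,000 · Thornfield Workforce: $222,800 · East Housing: $379,100 · Riverside Advocacy: $1,108,800

First tranche $758,400 split equally: $189,600 each.
Remainder $1,857,300 by headcount (total 392): Garrison Recovery 715,439.54 → $715,400; Thornfield Workforce 33,166.07 → $33,200; East Housing 189,520.41 → $189,500; Riverside Advocacy 919,173.98 → $919,200.
Totals: Garrison Recovery $189,600 + $715,400 = $905,000; Thornfield Workforce $189,600 + $33,200 = $222,800; East Housing $189,600 + $189,500 = $379,100; Riverside Advocacy $189,600 + $919,200 = $1,108,800.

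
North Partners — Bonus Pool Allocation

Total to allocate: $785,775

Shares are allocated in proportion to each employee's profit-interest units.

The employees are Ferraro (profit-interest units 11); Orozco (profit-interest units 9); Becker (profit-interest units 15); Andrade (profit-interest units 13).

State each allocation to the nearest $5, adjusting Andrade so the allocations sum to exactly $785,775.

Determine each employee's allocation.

Combined profit-interest units = 48.
Pro-rata amounts: Ferraro 11/48 × $785,775 = 180,073.44; Orozco 9/48 × $785,775 = 147,332.81; Becker 15/48 × $785,775 = 245,554.69; Andrade 13/48 × $785,775 = 212,814.06.
After rounding ($5): Ferraro $180,075; Orozco $147,335; Becker $245,555; Andrade $212,815. Sum = $785,780.
Difference $785,775 − $785,780 = −$5 applied to Andrade: Andrade becomes $212,810.

Ferraro: $180,075 · Orozco: $147,335 · Becker: $245,555 · Andrade: $212,810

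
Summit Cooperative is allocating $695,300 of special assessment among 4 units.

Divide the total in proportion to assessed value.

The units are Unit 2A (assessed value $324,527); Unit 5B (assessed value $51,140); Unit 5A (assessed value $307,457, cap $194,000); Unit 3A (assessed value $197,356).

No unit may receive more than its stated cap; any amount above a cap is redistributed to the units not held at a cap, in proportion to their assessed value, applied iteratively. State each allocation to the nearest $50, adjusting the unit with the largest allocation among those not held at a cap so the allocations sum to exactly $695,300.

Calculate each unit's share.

Combined assessed value = 880,480.
Unconstrained shares: Unit 2A 256,273.42; Unit 5B 40,384.38; Unit 5A 242,793.54; Unit 3A 155,848.66.
Cap binds for Unit 5A ($194,000); balance $501,300 reallocated over remaining assessed value 573,023.
Remaining shares: Unit 2A 283,907.25 → $283,900; Unit 5B 44,739.01 → $44,750; Unit 3A 172,653.74 → $172,650.

Unit 2A: $283,900 · Unit 5B: $44,750 · Unit 5A: $194,000 · Unit 3A: $172,650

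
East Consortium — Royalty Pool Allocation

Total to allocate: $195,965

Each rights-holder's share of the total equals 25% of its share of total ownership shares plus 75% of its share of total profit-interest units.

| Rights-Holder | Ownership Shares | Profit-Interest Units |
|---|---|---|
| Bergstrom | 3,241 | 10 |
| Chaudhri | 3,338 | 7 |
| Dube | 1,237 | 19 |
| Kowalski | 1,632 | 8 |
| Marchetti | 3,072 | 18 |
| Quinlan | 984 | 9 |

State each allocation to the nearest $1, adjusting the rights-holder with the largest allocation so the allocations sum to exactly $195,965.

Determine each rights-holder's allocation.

Totals — ownership shares 13,504, profit-interest units 71.
Composite weights (25% ownership shares + 75% profit-interest units): Bergstrom 0.1656; Chaudhri 0.1357; Dube 0.2236; Kowalski 0.1147; Marchetti 0.2470; Quinlan 0.1133.
Pro-rata amounts: Bergstrom 32,458.57; Chaudhri 26,600.32; Dube 43,818.72; Kowalski 22,481.17; Marchetti 48,405.88; Quinlan 22,200.34.
Rounded to nearest $1: Bergstrom $32,459; Chaudhri $26,600; Dube $43,819; Kowalski $22,481; Marchetti $48,406; Quinlan $22,200. Sum = $195,965.
Sum already equals the total — no adjustment.

Bergstrom: $32,459 | Chaudhri: $26,600 | Dube: $43,819 | Kowalski: $22,481 | Marchetti: $48,406 | Quinlan: $22,200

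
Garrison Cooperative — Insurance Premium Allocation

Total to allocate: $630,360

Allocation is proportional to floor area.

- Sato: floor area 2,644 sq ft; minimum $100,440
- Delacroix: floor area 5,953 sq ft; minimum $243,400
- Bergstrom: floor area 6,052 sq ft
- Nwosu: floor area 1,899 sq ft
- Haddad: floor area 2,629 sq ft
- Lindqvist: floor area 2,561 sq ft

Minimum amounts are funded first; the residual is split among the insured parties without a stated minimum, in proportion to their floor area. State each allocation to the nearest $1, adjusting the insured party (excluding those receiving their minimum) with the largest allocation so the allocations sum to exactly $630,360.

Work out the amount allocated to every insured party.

Sato: $100,440 · Delacroix: $243,400 · Bergstrom: $131,955 · Nwosu: $41,405 · Haddad: $57,321 · Lindqvist: $55,839

Fund the minimums — Sato $100,440; Delacroix $243,400. Balance $286,520.
Balance split over remaining floor area 13,141: Bergstrom 131,954.88 → $131,955; Nwosu 41,404.88 → $41,405; Haddad 57,321.44 → $57,321; Lindqvist 55,838.80 → $55,839.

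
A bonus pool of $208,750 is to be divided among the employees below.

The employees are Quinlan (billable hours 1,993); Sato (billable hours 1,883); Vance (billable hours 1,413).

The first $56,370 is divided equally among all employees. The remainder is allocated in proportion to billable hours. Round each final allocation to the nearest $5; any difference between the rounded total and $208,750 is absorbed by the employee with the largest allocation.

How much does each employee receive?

Quinlan: $76,210 · Sato: $73,040 · Vance: $59,500

Equal tier: $56,370 ÷ 3 = $18,790 apiece.
Remainder $152,380 by billable hours (total 5,289): Quinlan 57,419.80 → $57,420; Sato 54,250.62 → $54,250; Vance 40,709.57 → $40,710.
Totals: Quinlan $18,790 + $57,420 = $76,210; Sato $18,790 + $54,250 = $73,040; Vance $18,790 + $40,710 = $59,500.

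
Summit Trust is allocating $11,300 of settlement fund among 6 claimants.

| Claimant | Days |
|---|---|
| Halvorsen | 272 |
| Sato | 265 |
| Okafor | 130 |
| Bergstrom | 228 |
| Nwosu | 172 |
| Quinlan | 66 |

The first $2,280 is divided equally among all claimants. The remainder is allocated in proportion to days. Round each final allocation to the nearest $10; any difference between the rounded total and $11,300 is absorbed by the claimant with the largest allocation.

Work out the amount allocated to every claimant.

Halvorsen: $2,540; Sato: $2,490; Okafor: $1,410; Bergstrom: $2,200; Nwosu: $1,750; Quinlan: $910

First tranche $2,280 split equally: $380 each.
Remainder $9,020 by days (total 1,133): Halvorsen 2,165.44 → $2,170; Sato 2,109.71 → $2,110; Okafor 1,034.95 → $1,030; Bergstrom 1,815.15 → $1,820; Nwosu 1,369.32 → $1,370; Quinlan 525.44 → $530.
Rounding difference −$10 on remainder applied to Halvorsen.
Totals: Halvorsen $380 + $2,160 = $2,540; Sato $380 + $2,110 = $2,490; Okafor $380 + $1,030 = $1,410; Bergstrom $380 + $1,820 = $2,200; Nwosu $380 + $1,370 = $1,750; Quinlan $380 + $530 = $910.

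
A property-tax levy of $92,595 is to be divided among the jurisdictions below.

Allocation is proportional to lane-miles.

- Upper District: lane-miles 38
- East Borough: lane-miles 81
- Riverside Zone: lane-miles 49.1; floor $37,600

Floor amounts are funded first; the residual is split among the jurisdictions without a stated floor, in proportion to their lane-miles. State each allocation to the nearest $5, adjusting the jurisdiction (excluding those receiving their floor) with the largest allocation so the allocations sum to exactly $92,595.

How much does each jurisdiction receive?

Fund the minimums — Riverside Zone $37,600. Balance $54,995.
Balance split over remaining lane-miles 119: Upper District 17,561.43 → $17,560; East Borough 37,433.57 → $37,435.

Upper District: $17,560 · East Borough: $37,435 · Riverside Zone: $37,600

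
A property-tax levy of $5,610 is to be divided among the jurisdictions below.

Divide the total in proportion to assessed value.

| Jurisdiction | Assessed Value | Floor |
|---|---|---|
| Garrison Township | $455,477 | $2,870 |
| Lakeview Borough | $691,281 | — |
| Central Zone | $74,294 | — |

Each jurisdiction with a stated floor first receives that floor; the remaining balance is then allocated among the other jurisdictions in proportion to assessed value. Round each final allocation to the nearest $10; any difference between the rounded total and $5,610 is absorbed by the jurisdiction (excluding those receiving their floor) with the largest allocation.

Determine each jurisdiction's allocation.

Garrison Township: $2,870; Lakeview Borough: $2,470; Central Zone: $270

Fund the minimums — Garrison Township $2,870. Residual $2,740.
Residual split over remaining assessed value 765,575: Lakeview Borough 2,474.10 → $2,470; Central Zone 265.90 → $270.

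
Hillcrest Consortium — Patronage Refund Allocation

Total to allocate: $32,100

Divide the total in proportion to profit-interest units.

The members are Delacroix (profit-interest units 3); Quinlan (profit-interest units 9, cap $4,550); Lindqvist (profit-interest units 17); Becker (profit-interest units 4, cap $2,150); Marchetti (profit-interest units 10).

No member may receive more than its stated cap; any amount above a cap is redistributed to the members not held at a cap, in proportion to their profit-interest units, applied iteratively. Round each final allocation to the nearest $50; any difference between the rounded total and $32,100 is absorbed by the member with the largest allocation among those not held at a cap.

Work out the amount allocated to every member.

Profit-interest units total: 43.
Pro-rata shares before constraints: Delacroix 2,239.53; Quinlan 6,718.60; Lindqvist 12,690.70; Becker 2,986.05; Marchetti 7,465.12.
Capped: Quinlan ($4,550), Becker ($2,150); balance $25,400 reallocated over remaining profit-interest units 30.
Remaining shares: Delacroix 2,540.00 → $2,550; Lindqvist 14,393.33 → $14,400; Marchetti 8,466.67 → $8,450.

Delacroix: $2,550 · Quinlan: $4,550 · Lindqvist: $14,400 · Becker: $2,150 · Marchetti: $8,450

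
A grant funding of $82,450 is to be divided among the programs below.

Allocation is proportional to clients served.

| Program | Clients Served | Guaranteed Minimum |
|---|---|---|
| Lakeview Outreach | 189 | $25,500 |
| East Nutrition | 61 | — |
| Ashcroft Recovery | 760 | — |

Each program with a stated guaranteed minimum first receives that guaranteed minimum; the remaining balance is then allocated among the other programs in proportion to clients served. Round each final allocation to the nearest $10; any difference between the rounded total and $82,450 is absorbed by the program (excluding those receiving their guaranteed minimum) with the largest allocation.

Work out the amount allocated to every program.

Minimums first: Lakeview Outreach $25,500. Remaining pool $56,950.
Remaining pool split over remaining clients served 821: East Nutrition 4,231.36 → $4,230; Ashcroft Recovery 52,718.64 → $52,720.

Lakeview Outreach: $25,500 | East Nutrition: $4,230 | Ashcroft Recovery: $52,720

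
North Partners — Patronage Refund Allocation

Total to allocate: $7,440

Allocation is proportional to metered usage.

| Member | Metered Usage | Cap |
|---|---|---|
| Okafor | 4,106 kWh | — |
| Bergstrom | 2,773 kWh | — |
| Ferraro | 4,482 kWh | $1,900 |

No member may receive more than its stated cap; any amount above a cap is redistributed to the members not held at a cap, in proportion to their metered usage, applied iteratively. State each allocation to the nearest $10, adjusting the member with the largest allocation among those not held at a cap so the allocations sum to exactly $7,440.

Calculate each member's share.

Okafor: $3,310 · Bergstrom: $2,230 · Ferraro: $1,900

Metered usage total: 11,361.
Unconstrained shares: Okafor 2,688.90; Bergstrom 1,815.96; Ferraro 2,935.14.
Held at cap: Ferraro ($1,900); balance $5,540 reallocated over remaining metered usage 6,879.
Remaining shares: Okafor 3,306.77 → $3,310; Bergstrom 2,233.23 → $2,230.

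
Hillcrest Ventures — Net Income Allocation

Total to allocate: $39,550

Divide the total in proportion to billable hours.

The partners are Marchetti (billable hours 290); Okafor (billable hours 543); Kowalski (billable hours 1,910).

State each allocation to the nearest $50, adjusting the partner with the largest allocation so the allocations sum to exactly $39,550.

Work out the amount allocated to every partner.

Marchetti: $4,200; Okafor: $7,850; Kowalski: $27,500

Billable hours total: 2,743.
Raw shares: Marchetti 290/2,743 × $39,550 = 4,181.37; Okafor 543/2,743 × $39,550 = 7,829.26; Kowalski 1,910/2,743 × $39,550 = 27,539.37.
After rounding ($50): Marchetti $4,200; Okafor $7,850; Kowalski $27,550. Sum = $39,600.
Difference $39,550 − $39,600 = −$50 applied to largest allocation (Kowalski): Kowalski becomes $27,500.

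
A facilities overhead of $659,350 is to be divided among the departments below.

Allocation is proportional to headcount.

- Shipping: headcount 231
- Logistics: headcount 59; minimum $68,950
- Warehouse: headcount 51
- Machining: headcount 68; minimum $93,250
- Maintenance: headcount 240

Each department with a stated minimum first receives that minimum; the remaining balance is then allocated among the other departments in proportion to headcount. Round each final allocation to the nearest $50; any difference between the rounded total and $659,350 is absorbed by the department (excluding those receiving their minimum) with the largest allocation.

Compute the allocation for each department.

Guaranteed amounts: Logistics $68,950; Machining $93,250. Balance $497,150.
Balance split over remaining headcount 522: Shipping 220,003.16 → $220,000; Warehouse 48,572.13 → $48,550; Maintenance 228,574.71 → $228,550.
Rounding difference +$50 applied to Maintenance → $228,600.

Shipping: $220,000 | Logistics: $68,950 | Warehouse: $48,550 | Machining: $93,250 | Maintenance: $228,600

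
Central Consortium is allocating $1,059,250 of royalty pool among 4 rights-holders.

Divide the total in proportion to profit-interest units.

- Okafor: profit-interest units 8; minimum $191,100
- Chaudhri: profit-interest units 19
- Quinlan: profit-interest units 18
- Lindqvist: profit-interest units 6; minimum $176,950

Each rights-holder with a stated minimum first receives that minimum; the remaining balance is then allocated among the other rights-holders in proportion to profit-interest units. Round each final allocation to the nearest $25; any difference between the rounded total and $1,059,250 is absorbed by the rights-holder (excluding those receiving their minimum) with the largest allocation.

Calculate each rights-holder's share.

Okafor: $191,100 · Chaudhri: $354,950 · Quinlan: $336,250 · Lindqvist: $176,950

Minimums first: Okafor $191,100; Lindqvist $176,950. Balance $691,200.
Balance split over remaining profit-interest units 37: Chaudhri 354,940.54 → $354,950; Quinlan 336,259.46 → $336,250.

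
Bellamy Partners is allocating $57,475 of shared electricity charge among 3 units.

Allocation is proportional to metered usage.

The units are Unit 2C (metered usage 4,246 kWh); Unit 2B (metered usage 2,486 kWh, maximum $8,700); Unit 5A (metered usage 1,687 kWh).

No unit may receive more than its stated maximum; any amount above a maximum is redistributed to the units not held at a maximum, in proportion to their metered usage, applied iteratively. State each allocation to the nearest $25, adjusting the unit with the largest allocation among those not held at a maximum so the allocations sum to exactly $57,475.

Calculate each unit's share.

Unit 2C: $34,900 | Unit 2B: $8,700 | Unit 5A: $13,875

Combined metered usage = 8,419.
Pro-rata shares before constraints: Unit 2C 28,986.68; Unit 2B 16,971.48; Unit 5A 11,516.85.
Held at cap: Unit 2B ($8,700); balance $48,775 reallocated over remaining metered usage 5,933.
Remaining shares: Unit 2C 34,906.23 → $34,900; Unit 5A 13,868.77 → $13,875.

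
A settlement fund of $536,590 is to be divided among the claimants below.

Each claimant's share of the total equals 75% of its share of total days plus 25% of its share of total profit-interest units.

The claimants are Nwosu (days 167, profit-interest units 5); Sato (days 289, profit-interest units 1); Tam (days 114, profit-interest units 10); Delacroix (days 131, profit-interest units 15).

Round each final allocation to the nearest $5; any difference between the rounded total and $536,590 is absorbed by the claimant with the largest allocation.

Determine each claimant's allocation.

Nwosu: $117,510; Sato: $170,245; Tam: $108,720; Delacroix: $140,115

Totals — days 701, profit-interest units 31.
Blended shares (75% days + 25% profit-interest units): Nwosu 0.2190; Sato 0.3173; Tam 0.2026; Delacroix 0.2611.
Proportional shares: Nwosu 117,511.01; Sato 170,241.58; Tam 108,720.53; Delacroix 140,116.88.
After rounding ($5): Nwosu $117,510; Sato $170,240; Tam $108,720; Delacroix $140,115. Sum = $536,585.
Difference $536,590 − $536,585 = +$5 applied to largest allocation (Sato): Sato becomes $170,245.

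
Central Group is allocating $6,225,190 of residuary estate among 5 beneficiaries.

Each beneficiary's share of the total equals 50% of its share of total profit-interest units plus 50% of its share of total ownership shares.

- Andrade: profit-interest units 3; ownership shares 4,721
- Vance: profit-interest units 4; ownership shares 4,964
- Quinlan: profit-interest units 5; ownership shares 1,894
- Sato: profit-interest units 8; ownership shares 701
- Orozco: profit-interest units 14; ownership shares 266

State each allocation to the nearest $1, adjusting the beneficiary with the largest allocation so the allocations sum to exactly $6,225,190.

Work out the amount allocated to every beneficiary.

Andrade: $1,445,895 · Vance: $1,597,729 · Quinlan: $927,626 · Sato: $906,290 · Orozco: $1,347,650

Profit-interest units total 34; ownership shares total 12,546.
Composite weights (50% profit-interest units + 50% ownership shares): Andrade 0.2323; Vance 0.2567; Quinlan 0.1490; Sato 0.1456; Orozco 0.2165.
Proportional shares: Andrade 1,445,895.40; Vance 1,597,729.30; Quinlan 927,625.75; Sato 906,289.62; Orozco 1,347,649.93.
Rounded to nearest $1: Andrade $1,445,895; Vance $1,597,729; Quinlan $927,626; Sato $906,290; Orozco $1,347,650. Sum = $6,225,190.
Rounded total matches; no reconciliation needed.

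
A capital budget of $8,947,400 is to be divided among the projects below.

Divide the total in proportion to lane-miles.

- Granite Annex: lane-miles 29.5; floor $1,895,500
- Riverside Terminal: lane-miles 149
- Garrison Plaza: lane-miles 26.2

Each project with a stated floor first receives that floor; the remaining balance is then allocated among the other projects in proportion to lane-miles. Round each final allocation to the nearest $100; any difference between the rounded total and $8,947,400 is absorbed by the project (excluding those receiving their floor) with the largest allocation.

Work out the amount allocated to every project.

Minimums first: Granite Annex $1,895,500. Residual $7,051,900.
Residual split over remaining lane-miles 175.2: Riverside Terminal 5,997,335.05 → $5,997,300; Garrison Plaza 1,054,564.95 → $1,054,600.

Granite Annex: $1,895,500; Riverside Terminal: $5,997,300; Garrison Plaza: $1,054,600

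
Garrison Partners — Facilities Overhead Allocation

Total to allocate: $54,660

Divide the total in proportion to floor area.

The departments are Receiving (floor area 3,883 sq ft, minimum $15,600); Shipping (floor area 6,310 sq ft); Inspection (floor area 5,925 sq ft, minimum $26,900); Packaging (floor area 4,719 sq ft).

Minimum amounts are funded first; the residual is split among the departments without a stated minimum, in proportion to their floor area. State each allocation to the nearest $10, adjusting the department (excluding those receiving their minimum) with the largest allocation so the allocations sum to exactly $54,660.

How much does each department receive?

Receiving: $15,600 · Shipping: $6,960 · Inspection: $26,900 · Packaging: $5,200

Minimums first: Receiving $15,600; Inspection $26,900. Balance $12,160.
Balance split over remaining floor area 11,029: Shipping 6,957.08 → $6,960; Packaging 5,202.92 → $5,200.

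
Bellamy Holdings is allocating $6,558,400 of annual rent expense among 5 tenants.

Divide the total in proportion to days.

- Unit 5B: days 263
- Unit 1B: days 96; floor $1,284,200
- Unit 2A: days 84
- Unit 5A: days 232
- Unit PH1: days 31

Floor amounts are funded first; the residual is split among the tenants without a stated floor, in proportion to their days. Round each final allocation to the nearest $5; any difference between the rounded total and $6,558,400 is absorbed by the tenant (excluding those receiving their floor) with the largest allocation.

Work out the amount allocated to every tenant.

Unit 5B: $2,273,955 | Unit 1B: $1,284,200 | Unit 2A: $726,285 | Unit 5A: $2,005,925 | Unit PH1: $268,035

Guaranteed amounts: Unit 1B $1,284,200. Balance $5,274,200.
Balance split over remaining days 610: Unit 5B 2,273,958.36 → $2,273,960; Unit 2A 726,283.28 → $726,285; Unit 5A 2,005,925.25 → $2,005,925; Unit PH1 268,033.11 → $268,035.
Rounding difference −$5 applied to Unit 5B → $2,273,955.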